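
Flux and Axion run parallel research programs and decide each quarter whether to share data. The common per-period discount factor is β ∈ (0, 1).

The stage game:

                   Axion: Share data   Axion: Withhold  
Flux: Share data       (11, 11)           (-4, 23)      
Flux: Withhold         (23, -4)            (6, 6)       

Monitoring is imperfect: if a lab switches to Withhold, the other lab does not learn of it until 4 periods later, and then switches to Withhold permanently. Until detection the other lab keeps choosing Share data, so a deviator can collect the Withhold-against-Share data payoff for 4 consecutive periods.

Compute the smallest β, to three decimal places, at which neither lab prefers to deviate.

0.917

The best deviation is to choose Withhold for all 4 undetected periods, earning 23 each, then 6 forever once detected.
Deviation value: 23(1−β^4)/(1−β) + 6β^4/(1−β); cooperation value: 11/(1−β).
IC: 11 ≥ 23(1−β^4) + 6β^4 = 23 − 17β^4.
So β^4 ≥ 12/17, giving β ≥ (12/17)^(1/4) ≈ 0.917.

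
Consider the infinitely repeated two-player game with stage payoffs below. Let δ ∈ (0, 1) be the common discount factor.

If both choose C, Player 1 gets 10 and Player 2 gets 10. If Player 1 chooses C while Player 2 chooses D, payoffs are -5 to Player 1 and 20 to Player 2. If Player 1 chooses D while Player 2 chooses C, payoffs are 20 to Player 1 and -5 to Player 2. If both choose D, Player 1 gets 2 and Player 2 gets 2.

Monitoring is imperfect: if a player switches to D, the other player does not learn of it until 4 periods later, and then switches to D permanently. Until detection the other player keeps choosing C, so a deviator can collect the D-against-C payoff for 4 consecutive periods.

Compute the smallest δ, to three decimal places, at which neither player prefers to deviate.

A deviator earns 20 for 4 periods, then 2 forever; cooperating earns 10 forever. Multiplying the IC by (1−δ):
10 ≥ 20(1−δ^4) + 2δ^4, so 18·δ^4 ≥ 10 and δ^4 ≥ 5/9.
δ ≥ (5/9)^(1/4) ≈ 0.863.

0.863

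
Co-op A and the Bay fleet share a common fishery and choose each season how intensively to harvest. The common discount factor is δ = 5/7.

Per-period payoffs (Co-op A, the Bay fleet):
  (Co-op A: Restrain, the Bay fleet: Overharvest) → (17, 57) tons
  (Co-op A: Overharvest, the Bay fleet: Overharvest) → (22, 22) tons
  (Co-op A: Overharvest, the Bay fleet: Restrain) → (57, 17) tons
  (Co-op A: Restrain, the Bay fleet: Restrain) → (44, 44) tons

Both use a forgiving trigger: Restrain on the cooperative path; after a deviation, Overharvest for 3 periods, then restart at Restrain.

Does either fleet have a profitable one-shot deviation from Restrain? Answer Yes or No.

No

Comparing payoff streams over the 4 periods until play realigns: cooperate → 44(1+δ+…+δ^3); deviate → 57 + 22(δ+…+δ^3).
Cooperation is sustained iff (44−22)(δ+…+δ^3) ≥ 57−44.
δ+…+δ^3 = 5/7·(1−(5/7)^3)/(1−5/7) = 1.5889, and (57−44)/(44−22) = 0.5909.
1.5889 ≥ 0.5909, so cooperation is sustainable.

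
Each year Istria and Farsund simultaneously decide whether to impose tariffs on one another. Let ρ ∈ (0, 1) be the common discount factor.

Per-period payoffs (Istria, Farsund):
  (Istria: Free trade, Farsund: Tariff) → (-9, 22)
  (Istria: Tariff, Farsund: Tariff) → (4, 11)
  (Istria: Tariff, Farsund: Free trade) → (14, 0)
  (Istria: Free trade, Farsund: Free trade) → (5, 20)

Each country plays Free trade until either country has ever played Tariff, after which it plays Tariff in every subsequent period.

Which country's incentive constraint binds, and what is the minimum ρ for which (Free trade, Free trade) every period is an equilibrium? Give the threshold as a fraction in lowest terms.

Istria: cooperation gives 5 each period; deviation gives 14 once then 4 forever.
  5/(1−ρ) ≥ 14 + 4ρ/(1−ρ) ⇒ ρ ≥ 9/10.
Farsund: cooperation gives 20 each period; deviation gives 22 once then 11 forever.
  ρ ≥ 2/11.
Both must hold, so the binding constraint is Istria's: ρ ≥ 9/10.

Istria; ρ ≥ 9/10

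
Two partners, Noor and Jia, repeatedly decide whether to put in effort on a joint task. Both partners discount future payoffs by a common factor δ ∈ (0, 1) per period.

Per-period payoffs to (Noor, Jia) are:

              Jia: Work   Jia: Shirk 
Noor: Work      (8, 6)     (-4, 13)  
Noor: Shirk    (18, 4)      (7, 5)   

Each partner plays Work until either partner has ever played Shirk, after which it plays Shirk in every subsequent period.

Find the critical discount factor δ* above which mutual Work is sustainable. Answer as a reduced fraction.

Noor's threshold: (18−8)/(18−7) = 10/11.
Jia's threshold: (13−6)/(13−5) = 7/8.
10/11 > 7/8, so Noor binds and δ* = 10/11.

10/11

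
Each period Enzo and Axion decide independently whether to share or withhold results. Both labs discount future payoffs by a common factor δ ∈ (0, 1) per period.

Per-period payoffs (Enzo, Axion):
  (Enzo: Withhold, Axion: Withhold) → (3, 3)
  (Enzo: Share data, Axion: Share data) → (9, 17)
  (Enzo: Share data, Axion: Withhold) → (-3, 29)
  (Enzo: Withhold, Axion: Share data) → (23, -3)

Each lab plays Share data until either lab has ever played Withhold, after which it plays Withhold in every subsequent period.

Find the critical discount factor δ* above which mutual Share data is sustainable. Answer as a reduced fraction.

7/10

Enzo: cooperation gives 9 each period; deviation gives 23 once then 3 forever.
  9/(1−δ) ≥ 23 + 3δ/(1−δ) ⇒ δ ≥ 14/20 = 7/10.
Axion: cooperation gives 17 each period; deviation gives 29 once then 3 forever.
  δ ≥ 12/26 = 6/13.
Both must hold, so the binding constraint is Enzo's: δ ≥ 7/10.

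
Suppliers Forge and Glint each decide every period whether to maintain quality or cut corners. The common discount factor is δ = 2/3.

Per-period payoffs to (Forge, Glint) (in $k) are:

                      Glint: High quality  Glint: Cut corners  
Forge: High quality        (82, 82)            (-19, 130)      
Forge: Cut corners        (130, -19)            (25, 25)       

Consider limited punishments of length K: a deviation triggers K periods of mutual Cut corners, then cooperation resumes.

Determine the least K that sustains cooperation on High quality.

2

IC: δ(1−δ^K)/(1−δ) ≥ (130−82)/(82−25) = 16/19.
With δ = 2/3: need 1 − δ^K ≥ 16/19·(1−2/3)/(2/3), i.e. δ^K ≤ 0.5789.
Since (2/3)^1 = 0.6667 and (2/3)^2 = 0.4444, the smallest such K is 2.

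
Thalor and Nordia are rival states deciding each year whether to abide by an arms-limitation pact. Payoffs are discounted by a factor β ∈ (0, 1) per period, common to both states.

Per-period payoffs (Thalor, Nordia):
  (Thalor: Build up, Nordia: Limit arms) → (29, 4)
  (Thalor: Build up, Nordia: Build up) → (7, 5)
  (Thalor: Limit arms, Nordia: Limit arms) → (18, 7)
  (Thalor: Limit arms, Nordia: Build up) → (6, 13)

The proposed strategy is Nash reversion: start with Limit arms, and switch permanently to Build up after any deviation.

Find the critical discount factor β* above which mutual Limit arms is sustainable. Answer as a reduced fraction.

Thalor: cooperation gives 18 each period; deviation gives 29 once then 7 forever.
  18/(1−β) ≥ 29 + 7β/(1−β) ⇒ β ≥ 11/22 = 1/2.
Nordia: cooperation gives 7 each period; deviation gives 13 once then 5 forever.
  β ≥ 6/8 = 3/4.
Both must hold, so the binding constraint is Nordia's: β ≥ 3/4.

3/4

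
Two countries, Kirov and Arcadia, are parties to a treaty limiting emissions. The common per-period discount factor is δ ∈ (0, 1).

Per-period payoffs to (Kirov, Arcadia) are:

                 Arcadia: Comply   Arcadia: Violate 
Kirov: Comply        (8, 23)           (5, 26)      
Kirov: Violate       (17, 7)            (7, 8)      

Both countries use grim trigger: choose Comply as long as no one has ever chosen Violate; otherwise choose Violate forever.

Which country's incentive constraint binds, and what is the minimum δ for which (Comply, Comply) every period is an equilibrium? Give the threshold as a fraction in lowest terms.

Kirov; δ ≥ 9/10

Kirov's threshold: (17−8)/(17−7) = 9/10.
Arcadia's threshold: (26−23)/(26−8) = 1/6.
9/10 > 1/6, so Kirov binds and δ* = 9/10.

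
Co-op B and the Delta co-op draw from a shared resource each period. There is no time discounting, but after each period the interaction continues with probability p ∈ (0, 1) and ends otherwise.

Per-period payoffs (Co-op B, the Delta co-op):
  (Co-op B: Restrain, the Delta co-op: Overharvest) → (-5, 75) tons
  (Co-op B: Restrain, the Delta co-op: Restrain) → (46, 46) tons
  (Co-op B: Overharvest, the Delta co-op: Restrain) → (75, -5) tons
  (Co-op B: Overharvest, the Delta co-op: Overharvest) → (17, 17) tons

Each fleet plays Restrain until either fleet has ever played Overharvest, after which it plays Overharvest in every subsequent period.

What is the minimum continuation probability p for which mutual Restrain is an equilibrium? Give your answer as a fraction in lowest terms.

1/2

Expected cooperation value is 46 + p·46 + p²·46 + … = 46/(1−p); deviation gives 75 + p·17/(1−p).
46 ≥ 75(1−p) + 17p ⇒ 58p ≥ 29 ⇒ p ≥ 29/58 = 1/2.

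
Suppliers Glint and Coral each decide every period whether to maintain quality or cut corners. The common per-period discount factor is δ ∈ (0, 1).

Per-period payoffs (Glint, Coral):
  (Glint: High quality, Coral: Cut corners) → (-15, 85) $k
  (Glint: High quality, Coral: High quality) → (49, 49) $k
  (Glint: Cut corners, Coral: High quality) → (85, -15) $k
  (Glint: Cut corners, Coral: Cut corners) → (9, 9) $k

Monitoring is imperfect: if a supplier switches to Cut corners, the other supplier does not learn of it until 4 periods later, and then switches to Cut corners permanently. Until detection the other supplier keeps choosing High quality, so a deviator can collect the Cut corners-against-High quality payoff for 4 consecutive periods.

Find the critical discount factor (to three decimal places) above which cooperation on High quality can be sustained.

0.830

The best deviation is to choose Cut corners for all 4 undetected periods, earning 85 each, then 9 forever once detected.
Deviation value: 85(1−δ^4)/(1−δ) + 9δ^4/(1−δ); cooperation value: 49/(1−δ).
IC: 49 ≥ 85(1−δ^4) + 9δ^4 = 85 − 76δ^4.
So δ^4 ≥ 36/76 = 9/19, giving δ ≥ (9/19)^(1/4) ≈ 0.830.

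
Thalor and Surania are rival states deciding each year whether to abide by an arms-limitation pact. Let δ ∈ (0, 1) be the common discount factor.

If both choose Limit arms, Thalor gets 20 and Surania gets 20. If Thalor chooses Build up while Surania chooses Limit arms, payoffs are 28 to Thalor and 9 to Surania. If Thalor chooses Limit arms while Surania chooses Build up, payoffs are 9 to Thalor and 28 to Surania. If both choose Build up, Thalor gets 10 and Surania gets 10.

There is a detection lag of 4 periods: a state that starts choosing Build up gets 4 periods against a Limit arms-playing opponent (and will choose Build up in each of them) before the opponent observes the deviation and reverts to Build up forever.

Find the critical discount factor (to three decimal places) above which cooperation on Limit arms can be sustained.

The best deviation is to choose Build up for all 4 undetected periods, earning 28 each, then 10 forever once detected.
Deviation value: 28(1−δ^4)/(1−δ) + 10δ^4/(1−δ); cooperation value: 20/(1−δ).
IC: 20 ≥ 28(1−δ^4) + 10δ^4 = 28 − 18δ^4.
So δ^4 ≥ 8/18 = 4/9, giving δ ≥ (4/9)^(1/4) ≈ 0.816.

0.816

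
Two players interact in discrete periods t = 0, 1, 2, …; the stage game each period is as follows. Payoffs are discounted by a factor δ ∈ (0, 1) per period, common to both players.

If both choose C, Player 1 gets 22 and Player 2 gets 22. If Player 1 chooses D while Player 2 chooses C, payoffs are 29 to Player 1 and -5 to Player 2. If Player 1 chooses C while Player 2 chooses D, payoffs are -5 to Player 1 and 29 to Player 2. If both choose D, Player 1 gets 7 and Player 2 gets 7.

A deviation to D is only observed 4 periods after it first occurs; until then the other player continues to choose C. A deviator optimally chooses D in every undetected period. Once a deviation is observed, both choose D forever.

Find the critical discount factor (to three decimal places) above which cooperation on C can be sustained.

0.751

A deviator earns 29 for 4 periods, then 7 forever; cooperating earns 22 forever. Multiplying the IC by (1−δ):
22 ≥ 29(1−δ^4) + 7δ^4, so 22·δ^4 ≥ 7 and δ^4 ≥ 7/22.
δ ≥ (7/22)^(1/4) ≈ 0.751.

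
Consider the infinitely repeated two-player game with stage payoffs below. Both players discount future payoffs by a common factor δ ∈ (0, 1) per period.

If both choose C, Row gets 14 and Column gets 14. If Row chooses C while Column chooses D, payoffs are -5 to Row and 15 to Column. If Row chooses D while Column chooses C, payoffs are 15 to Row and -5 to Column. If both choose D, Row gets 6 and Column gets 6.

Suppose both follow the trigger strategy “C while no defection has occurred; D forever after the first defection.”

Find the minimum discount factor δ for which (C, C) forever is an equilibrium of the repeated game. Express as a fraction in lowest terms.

1/9

14/(1−δ) ≥ 15 + 6δ/(1−δ)
14 ≥ 15 − 9δ
δ ≥ 1/9.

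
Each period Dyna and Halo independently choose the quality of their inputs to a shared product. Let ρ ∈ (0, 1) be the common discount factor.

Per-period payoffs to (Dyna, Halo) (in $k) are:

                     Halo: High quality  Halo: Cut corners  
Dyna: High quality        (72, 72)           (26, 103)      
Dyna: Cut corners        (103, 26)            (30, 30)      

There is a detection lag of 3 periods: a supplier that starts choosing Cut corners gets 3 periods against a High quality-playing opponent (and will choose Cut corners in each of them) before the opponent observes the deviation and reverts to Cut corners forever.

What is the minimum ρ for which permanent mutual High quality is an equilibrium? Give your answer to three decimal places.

Deviating for the 3 undetected periods gains 103−72 = 31 per period over cooperation, then loses 72−30 = 42 per period forever once punishment starts.
Gain: 31(1 + ρ + … + ρ^2); loss: 42·ρ^3/(1−ρ).
No profitable deviation ⇔ 31(1−ρ^3) ≤ 42·ρ^3, i.e. ρ^3 ≥ 31/(31+42) = 31/73.
Hence ρ ≥ (31/73)^(1/3) ≈ 0.752.

0.752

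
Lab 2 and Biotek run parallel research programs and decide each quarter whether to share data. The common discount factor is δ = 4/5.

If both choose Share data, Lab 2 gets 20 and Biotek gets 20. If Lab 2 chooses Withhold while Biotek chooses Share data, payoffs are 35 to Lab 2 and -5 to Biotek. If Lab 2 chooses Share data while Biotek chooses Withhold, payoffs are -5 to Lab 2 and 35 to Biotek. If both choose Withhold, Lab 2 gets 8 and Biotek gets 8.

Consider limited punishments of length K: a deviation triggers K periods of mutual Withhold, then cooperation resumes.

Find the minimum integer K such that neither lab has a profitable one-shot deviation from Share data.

2

IC: δ(1−δ^K)/(1−δ) ≥ (35−20)/(20−8) = 5/4.
With δ = 4/5: need 1 − δ^K ≥ 5/4·(1−4/5)/(4/5), i.e. δ^K ≤ 0.6875.
Since (4/5)^1 = 0.8000 and (4/5)^2 = 0.6400, the smallest such K is 2.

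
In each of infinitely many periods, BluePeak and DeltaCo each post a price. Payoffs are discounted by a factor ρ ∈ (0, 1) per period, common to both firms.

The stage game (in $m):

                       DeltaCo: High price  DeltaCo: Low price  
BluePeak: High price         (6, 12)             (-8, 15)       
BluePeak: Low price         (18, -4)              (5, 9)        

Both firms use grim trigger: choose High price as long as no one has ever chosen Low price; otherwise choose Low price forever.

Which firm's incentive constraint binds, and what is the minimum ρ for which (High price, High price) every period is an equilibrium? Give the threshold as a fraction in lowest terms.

BluePeak; ρ ≥ 12/13

BluePeak's threshold: (18−6)/(18−5) = 12/13.
DeltaCo's threshold: (15−12)/(15−9) = 1/2.
12/13 > 1/2, so BluePeak binds and ρ* = 12/13.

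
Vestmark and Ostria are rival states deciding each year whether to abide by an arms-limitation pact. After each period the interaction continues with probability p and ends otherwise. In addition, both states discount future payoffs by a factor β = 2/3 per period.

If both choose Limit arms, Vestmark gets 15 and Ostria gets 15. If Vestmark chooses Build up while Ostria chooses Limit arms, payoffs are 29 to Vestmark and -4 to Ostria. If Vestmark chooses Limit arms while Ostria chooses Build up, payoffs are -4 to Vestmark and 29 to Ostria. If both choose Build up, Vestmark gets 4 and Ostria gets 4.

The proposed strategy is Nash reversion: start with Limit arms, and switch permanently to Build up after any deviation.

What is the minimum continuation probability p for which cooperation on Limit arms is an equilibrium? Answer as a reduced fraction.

Expected continuation weight on next period's payoff is β·p = 2/3·p, which plays the role of the discount factor.
Cooperation requires 2/3·p ≥ (29−15)/(29−4) = 14/25, hence p ≥ 21/25.

21/25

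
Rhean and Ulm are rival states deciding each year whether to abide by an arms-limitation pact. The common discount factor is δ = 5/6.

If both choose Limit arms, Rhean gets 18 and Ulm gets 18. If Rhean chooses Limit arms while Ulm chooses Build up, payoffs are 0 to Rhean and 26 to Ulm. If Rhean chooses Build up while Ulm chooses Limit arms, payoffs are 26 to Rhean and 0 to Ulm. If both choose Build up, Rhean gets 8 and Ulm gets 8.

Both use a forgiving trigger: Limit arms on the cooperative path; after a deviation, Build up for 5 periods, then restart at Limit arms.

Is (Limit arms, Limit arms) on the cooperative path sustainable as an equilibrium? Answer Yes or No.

Yes

Comparing payoff streams over the 6 periods until play realigns: cooperate → 18(1+δ+…+δ^5); deviate → 26 + 8(δ+…+δ^5).
Cooperation is sustained iff (18−8)(δ+…+δ^5) ≥ 26−18.
δ+…+δ^5 = 5/6·(1−(5/6)^5)/(1−5/6) = 2.9906, and (26−18)/(18−8) = 0.8000.
2.9906 ≥ 0.8000, so cooperation is sustainable.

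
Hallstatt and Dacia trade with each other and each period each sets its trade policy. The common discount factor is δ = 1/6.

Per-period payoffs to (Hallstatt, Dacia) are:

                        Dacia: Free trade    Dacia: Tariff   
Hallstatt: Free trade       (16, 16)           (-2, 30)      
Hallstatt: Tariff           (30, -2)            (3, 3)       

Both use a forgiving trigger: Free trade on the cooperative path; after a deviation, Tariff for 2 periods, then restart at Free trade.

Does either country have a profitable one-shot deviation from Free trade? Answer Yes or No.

Yes

IC: δ+…+δ^2 ≥ (30−16)/(16−3) = 14/13.
At δ = 1/6: partial sum = 0.1944 < 1.0769. Cooperation not sustainable.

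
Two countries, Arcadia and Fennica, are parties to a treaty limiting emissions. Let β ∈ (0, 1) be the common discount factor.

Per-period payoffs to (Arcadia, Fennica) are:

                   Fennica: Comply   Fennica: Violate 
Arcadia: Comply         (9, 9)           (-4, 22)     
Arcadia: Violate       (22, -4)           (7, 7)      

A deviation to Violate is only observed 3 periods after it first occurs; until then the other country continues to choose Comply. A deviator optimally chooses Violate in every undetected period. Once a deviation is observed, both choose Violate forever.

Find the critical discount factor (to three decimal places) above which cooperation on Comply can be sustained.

0.953

The best deviation is to choose Violate for all 3 undetected periods, earning 22 each, then 7 forever once detected.
Deviation value: 22(1−β^3)/(1−β) + 7β^3/(1−β); cooperation value: 9/(1−β).
IC: 9 ≥ 22(1−β^3) + 7β^3 = 22 − 15β^3.
So β^3 ≥ 13/15, giving β ≥ (13/15)^(1/3) ≈ 0.953.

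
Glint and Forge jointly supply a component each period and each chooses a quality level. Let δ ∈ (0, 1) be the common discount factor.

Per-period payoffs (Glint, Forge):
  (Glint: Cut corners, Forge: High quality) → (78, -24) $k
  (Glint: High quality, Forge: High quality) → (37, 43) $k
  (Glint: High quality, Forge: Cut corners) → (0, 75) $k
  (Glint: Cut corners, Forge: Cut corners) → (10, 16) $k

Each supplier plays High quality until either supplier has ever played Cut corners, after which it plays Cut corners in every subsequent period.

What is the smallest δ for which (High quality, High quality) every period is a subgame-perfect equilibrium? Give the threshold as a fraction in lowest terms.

41/68

Glint's threshold: (78−37)/(78−10) = 41/68.
Forge's threshold: (75−43)/(75−16) = 32/59.
41/68 > 32/59, so Glint binds and δ* = 41/68.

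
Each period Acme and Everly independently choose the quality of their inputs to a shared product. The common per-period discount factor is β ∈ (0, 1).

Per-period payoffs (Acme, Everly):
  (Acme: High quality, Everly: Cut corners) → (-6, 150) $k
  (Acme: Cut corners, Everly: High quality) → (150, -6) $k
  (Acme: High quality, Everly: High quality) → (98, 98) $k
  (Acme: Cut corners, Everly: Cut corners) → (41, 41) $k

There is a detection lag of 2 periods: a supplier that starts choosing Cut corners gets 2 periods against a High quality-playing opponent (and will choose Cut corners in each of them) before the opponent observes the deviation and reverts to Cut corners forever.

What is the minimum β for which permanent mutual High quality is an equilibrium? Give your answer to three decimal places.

The best deviation is to choose Cut corners for all 2 undetected periods, earning 150 each, then 41 forever once detected.
Deviation value: 150(1−β^2)/(1−β) + 41β^2/(1−β); cooperation value: 98/(1−β).
IC: 98 ≥ 150(1−β^2) + 41β^2 = 150 − 109β^2.
So β^2 ≥ 52/109, giving β ≥ (52/109)^(1/2) ≈ 0.691.

0.691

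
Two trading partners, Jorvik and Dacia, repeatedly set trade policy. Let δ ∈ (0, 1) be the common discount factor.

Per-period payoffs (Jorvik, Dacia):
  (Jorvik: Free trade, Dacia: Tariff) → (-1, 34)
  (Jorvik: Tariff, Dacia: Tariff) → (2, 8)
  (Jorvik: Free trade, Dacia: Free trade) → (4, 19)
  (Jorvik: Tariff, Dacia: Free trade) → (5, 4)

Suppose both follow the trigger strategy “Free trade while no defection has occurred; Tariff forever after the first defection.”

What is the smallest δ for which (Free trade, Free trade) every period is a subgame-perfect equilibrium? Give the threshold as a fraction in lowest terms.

Jorvik's threshold: (5−4)/(5−2) = 1/3.
Dacia's threshold: (34−19)/(34−8) = 15/26.
1/3 < 15/26, so Dacia binds and δ* = 15/26.

15/26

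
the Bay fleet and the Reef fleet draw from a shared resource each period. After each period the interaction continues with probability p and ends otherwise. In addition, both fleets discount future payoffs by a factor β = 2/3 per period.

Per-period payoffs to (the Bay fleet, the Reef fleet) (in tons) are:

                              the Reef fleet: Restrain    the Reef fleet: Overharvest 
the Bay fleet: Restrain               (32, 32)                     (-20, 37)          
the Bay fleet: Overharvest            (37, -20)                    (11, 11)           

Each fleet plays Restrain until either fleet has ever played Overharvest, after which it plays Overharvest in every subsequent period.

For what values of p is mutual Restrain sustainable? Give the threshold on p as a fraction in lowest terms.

15/52

With continuation probability p and discount β, the effective per-period discount factor is βp.
Grim-trigger IC: βp ≥ (37−32)/(37−11) = 5/26.
So p ≥ (5/26)/(2/3) = 15/52.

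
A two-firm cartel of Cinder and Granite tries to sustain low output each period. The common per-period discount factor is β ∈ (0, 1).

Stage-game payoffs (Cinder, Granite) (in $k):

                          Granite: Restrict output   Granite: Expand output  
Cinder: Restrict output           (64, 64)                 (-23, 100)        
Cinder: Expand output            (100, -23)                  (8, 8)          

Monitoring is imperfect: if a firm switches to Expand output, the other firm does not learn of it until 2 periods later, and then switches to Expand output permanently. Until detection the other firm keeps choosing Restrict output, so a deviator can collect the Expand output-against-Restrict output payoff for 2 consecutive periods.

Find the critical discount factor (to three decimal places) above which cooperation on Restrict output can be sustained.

0.626

The best deviation is to choose Expand output for all 2 undetected periods, earning 100 each, then 8 forever once detected.
Deviation value: 100(1−β^2)/(1−β) + 8β^2/(1−β); cooperation value: 64/(1−β).
IC: 64 ≥ 100(1−β^2) + 8β^2 = 100 − 92β^2.
So β^2 ≥ 36/92 = 9/23, giving β ≥ (9/23)^(1/2) ≈ 0.626.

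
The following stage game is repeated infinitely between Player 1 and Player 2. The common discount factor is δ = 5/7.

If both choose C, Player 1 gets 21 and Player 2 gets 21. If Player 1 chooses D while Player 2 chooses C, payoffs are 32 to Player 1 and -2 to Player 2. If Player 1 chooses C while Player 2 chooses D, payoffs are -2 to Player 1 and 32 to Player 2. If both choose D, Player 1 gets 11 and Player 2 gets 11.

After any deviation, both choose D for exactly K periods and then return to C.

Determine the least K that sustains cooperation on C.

Need Σ_{k=1}^{K} δ^k ≥ (32−21)/(21−11) = 1.1000 at δ = 5/7.
At K = 1 the sum is 0.7143 < 1.1000; at K = 2 it is 1.2245 ≥ 1.1000.
So the minimum punishment length is K = 2.

2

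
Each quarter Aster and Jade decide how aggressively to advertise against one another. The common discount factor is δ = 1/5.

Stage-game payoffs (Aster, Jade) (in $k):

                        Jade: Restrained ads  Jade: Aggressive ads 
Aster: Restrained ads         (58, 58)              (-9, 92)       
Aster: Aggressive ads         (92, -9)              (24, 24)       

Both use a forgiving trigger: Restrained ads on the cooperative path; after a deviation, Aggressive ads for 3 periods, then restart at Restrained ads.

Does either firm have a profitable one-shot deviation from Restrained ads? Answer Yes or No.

Yes

A one-shot deviation gives 92 now, then 24 for 3 periods, then back to 58.
Gain from deviating: (92−58) today; loss: (58−24) in each of the next 3 periods.
No-deviation condition: (58−24)(δ+…+δ^3) ≥ 92−58, i.e. δ+…+δ^3 ≥ 1.
At δ = 1/5: δ+…+δ^3 = 0.2480 < 1.0000.
So cooperation is not sustainable.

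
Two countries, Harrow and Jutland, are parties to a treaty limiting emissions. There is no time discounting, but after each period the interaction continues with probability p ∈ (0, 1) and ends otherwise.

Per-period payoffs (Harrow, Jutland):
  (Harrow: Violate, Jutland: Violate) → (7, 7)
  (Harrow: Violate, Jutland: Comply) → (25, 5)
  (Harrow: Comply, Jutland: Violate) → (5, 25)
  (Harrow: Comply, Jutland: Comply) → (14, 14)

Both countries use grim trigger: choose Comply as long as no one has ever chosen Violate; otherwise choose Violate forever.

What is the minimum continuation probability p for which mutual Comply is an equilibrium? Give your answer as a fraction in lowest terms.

With no time discounting, the continuation probability p plays the role of the discount factor.
Grim-trigger IC: 14/(1−p) ≥ 25 + 7p/(1−p) ⇒ p ≥ (25−14)/(25−7) = 11/18.

11/18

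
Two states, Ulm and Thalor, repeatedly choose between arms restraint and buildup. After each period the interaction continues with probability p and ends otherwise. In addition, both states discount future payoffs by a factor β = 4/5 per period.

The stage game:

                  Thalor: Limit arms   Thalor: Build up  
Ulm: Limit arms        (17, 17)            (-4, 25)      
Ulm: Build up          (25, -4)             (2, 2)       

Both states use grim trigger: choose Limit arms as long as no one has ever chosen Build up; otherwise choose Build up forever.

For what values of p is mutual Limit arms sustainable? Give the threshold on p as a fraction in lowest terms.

10/23

Expected continuation weight on next period's payoff is β·p = 4/5·p, which plays the role of the discount factor.
Cooperation requires 4/5·p ≥ (25−17)/(25−2) = 8/23, hence p ≥ 10/23.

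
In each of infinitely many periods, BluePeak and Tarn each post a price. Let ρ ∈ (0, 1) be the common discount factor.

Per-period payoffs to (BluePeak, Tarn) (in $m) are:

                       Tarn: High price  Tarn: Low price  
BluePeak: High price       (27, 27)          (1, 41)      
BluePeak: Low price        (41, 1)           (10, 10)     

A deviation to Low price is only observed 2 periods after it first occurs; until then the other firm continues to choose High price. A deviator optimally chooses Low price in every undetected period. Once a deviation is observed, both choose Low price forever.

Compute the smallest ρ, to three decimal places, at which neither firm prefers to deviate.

The best deviation is to choose Low price for all 2 undetected periods, earning 41 each, then 10 forever once detected.
Deviation value: 41(1−ρ^2)/(1−ρ) + 10ρ^2/(1−ρ); cooperation value: 27/(1−ρ).
IC: 27 ≥ 41(1−ρ^2) + 10ρ^2 = 41 − 31ρ^2.
So ρ^2 ≥ 14/31, giving ρ ≥ (14/31)^(1/2) ≈ 0.672.

0.672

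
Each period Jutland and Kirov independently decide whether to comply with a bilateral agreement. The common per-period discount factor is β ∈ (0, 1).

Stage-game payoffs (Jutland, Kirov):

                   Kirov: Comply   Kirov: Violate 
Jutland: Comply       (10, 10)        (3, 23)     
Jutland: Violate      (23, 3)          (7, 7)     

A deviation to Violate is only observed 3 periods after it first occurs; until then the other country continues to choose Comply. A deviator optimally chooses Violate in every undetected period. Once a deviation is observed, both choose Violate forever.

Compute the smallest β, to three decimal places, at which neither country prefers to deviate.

0.933

A deviator earns 23 for 3 periods, then 7 forever; cooperating earns 10 forever. Multiplying the IC by (1−β):
10 ≥ 23(1−β^3) + 7β^3, so 16·β^3 ≥ 13 and β^3 ≥ 13/16.
β ≥ (13/16)^(1/3) ≈ 0.933.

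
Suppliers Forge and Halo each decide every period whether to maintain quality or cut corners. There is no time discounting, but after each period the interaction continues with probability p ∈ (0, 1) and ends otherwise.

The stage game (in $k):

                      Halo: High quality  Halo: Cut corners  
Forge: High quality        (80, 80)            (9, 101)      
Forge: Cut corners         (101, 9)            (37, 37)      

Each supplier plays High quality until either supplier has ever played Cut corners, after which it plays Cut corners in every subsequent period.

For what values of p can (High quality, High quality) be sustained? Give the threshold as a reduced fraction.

With no time discounting, the continuation probability p plays the role of the discount factor.
Grim-trigger IC: 80/(1−p) ≥ 101 + 37p/(1−p) ⇒ p ≥ (101−80)/(101−37) = 21/64.

21/64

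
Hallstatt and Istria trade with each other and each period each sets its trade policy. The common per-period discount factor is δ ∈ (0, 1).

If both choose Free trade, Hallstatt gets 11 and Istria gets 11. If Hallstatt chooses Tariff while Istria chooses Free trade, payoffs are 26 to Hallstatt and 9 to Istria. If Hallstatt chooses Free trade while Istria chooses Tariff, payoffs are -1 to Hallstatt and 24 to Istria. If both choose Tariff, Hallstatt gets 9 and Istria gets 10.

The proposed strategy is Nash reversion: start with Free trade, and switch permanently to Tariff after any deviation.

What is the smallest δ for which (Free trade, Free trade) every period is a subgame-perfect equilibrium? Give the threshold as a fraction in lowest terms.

13/14

Hallstatt's threshold: (26−11)/(26−9) = 15/17.
Istria's threshold: (24−11)/(24−10) = 13/14.
15/17 < 13/14, so Istria binds and δ* = 13/14.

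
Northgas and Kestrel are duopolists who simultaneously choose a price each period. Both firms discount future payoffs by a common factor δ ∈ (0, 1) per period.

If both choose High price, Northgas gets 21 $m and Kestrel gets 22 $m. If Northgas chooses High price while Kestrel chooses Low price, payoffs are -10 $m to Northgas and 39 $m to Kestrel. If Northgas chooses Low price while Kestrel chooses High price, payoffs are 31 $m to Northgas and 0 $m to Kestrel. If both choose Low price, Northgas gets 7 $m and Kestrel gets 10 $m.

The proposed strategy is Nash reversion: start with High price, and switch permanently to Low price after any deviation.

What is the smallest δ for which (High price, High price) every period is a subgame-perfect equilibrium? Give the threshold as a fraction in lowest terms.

17/29

Northgas's threshold: (31−21)/(31−7) = 5/12.
Kestrel's threshold: (39−22)/(39−10) = 17/29.
5/12 < 17/29, so Kestrel binds and δ* = 17/29.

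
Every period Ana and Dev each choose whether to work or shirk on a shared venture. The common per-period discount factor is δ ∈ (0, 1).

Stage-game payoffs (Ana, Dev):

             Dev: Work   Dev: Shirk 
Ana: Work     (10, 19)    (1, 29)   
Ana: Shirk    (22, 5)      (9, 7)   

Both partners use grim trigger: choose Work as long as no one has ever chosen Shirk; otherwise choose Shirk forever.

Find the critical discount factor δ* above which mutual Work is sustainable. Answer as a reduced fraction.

Ana: cooperation gives 10 each period; deviation gives 22 once then 9 forever.
  10/(1−δ) ≥ 22 + 9δ/(1−δ) ⇒ δ ≥ 12/13.
Dev: cooperation gives 19 each period; deviation gives 29 once then 7 forever.
  δ ≥ 10/22 = 5/11.
Both must hold, so the binding constraint is Ana's: δ ≥ 12/13.

12/13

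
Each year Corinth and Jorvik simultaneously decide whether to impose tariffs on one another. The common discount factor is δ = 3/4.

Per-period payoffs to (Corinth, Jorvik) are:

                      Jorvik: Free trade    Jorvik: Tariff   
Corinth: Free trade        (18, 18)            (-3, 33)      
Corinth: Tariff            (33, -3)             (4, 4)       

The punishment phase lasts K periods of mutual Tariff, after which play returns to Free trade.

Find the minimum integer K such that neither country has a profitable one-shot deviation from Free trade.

2

Need Σ_{k=1}^{K} δ^k ≥ (33−18)/(18−4) = 1.0714 at δ = 3/4.
At K = 1 the sum is 0.7500 < 1.0714; at K = 2 it is 1.3125 ≥ 1.0714.
So the minimum punishment length is K = 2.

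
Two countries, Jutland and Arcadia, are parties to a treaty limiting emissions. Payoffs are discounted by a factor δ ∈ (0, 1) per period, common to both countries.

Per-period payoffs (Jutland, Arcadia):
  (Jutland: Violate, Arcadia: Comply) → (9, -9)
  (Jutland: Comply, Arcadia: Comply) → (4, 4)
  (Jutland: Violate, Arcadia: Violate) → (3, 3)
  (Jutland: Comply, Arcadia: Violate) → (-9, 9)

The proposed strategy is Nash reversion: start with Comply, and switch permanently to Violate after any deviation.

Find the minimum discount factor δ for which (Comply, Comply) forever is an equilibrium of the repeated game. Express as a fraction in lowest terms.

One-period gain from deviating is 9 − 4 = 5. The loss is 4 − 3 = 1 in every subsequent period, with present value 1·δ/(1−δ).
Deviation is unprofitable when 1·δ/(1−δ) ≥ 5, i.e. δ/(1−δ) ≥ 5.
Equivalently δ ≥ 5/(5+1) = 5/6.

5/6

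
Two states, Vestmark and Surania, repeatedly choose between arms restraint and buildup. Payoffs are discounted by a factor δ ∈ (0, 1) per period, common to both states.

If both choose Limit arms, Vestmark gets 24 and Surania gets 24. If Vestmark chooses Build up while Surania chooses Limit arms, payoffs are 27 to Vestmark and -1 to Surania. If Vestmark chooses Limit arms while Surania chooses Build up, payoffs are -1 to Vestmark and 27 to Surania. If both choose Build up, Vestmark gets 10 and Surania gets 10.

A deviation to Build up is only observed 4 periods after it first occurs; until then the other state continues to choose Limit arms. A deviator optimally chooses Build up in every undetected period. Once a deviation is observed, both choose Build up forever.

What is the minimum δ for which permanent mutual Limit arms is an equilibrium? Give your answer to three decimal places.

The best deviation is to choose Build up for all 4 undetected periods, earning 27 each, then 10 forever once detected.
Deviation value: 27(1−δ^4)/(1−δ) + 10δ^4/(1−δ); cooperation value: 24/(1−δ).
IC: 24 ≥ 27(1−δ^4) + 10δ^4 = 27 − 17δ^4.
So δ^4 ≥ 3/17, giving δ ≥ (3/17)^(1/4) ≈ 0.648.

0.648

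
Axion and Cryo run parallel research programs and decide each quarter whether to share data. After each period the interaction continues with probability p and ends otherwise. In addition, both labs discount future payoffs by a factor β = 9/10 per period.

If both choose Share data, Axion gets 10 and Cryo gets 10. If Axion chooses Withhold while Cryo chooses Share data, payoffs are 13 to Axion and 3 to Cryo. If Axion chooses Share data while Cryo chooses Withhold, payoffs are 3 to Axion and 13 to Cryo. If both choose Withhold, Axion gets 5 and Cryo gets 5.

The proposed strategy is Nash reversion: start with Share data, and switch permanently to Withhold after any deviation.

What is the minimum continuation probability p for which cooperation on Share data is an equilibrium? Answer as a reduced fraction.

5/12

With continuation probability p and discount β, the effective per-period discount factor is βp.
Grim-trigger IC: βp ≥ (13−10)/(13−5) = 3/8.
So p ≥ (3/8)/(9/10) = 5/12.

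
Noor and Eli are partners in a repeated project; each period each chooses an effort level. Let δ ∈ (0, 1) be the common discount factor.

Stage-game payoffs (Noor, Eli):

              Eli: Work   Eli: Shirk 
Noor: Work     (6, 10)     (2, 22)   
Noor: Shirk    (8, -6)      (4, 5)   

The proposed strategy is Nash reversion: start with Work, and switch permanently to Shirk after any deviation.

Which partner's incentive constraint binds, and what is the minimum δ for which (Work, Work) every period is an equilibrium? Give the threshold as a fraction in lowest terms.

Eli; δ ≥ 12/17

Noor: cooperation gives 6 each period; deviation gives 8 once then 4 forever.
  6/(1−δ) ≥ 8 + 4δ/(1−δ) ⇒ δ ≥ 2/4 = 1/2.
Eli: cooperation gives 10 each period; deviation gives 22 once then 5 forever.
  δ ≥ 12/17.
Both must hold, so the binding constraint is Eli's: δ ≥ 12/17.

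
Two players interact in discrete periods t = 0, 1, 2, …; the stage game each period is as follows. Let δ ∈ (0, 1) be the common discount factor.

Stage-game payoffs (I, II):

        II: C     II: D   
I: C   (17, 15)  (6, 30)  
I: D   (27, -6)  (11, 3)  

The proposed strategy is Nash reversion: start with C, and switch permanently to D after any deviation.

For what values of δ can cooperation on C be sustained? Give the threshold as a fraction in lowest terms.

5/8

I's threshold: (27−17)/(27−11) = 5/8.
II's threshold: (30−15)/(30−3) = 5/9.
5/8 > 5/9, so I binds and δ* = 5/8.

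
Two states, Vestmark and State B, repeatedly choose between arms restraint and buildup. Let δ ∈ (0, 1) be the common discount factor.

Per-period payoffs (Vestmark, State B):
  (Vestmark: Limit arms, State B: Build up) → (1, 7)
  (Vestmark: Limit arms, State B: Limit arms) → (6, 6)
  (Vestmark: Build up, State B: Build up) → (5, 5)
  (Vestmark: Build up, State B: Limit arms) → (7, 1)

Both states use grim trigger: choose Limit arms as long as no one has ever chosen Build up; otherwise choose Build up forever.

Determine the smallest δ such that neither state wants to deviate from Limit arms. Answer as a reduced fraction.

One-period gain from deviating is 7 − 6 = 1. The loss is 6 − 5 = 1 in every subsequent period, with present value 1·δ/(1−δ).
Deviation is unprofitable when 1·δ/(1−δ) ≥ 1, i.e. δ/(1−δ) ≥ 1.
Equivalently δ ≥ 1/(1+1) = 1/2.

1/2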